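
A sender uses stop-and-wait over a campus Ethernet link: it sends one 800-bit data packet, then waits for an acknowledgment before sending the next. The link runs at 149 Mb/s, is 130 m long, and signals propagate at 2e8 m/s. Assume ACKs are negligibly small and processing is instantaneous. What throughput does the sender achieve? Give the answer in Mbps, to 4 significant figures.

t_tx = L/R = 800/149000000 = 5.36913e-06 s.
t_prop = 130/200000000 = 6.5e-07 s; RTT = 1.3e-06 s.
Cycle = t_tx + RTT = 6.66913e-06 s.
Throughput = L / cycle = 800 / 6.66913e-06 = 120.0 Mbps.

120.0 Mbps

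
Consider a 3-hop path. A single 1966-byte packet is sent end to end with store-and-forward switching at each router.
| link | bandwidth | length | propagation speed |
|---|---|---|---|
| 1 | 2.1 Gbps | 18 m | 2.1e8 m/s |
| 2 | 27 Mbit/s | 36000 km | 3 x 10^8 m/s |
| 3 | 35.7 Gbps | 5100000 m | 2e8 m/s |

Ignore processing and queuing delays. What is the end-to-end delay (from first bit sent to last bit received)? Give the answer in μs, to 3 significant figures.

L = 1966 × 8 = 15728 bits.
Transmission delays (L/R per hop): 7.48952, 582.519, 0.44056 μs; sum = 590.449 μs.
Propagation delays (d/s per hop): 0.0857143, 120000, 25500 μs; sum = 145500 μs.
End-to-end = 146000 μs.

146000 μs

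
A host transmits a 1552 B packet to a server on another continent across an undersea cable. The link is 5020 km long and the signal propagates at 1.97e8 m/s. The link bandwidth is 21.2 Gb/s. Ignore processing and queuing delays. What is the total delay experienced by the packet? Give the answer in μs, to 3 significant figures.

L = 1552 × 8 = 12416 bits.
Transmission delay = L/R = 12416 / 21200000000 = 0.58566 μs.
Propagation delay = d/s = 5020000 m / 197000000 m/s = 25482.2 μs.
Total = 25500 μs.

25500 μs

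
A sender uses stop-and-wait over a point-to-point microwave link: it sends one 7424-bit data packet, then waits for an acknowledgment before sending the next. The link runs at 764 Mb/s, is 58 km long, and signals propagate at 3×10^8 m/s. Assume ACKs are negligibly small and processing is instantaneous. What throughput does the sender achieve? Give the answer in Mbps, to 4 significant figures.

t_tx = L/R = 7424/764000000 = 9.71728e-06 s.
t_prop = 58000/300000000 = 0.000193333 s; RTT = 0.000386667 s.
Cycle = t_tx + RTT = 0.000396384 s.
Throughput = L / cycle = 7424 / 0.000396384 = 18.73 Mbps.

18.73 Mbps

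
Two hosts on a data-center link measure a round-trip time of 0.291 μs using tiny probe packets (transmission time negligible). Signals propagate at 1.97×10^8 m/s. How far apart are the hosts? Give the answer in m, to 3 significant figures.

One-way propagation = RTT/2 = 0.1455 μs.
d = s × t = 197000000 × 1.455e-07 = 28.7 m.

28.7 m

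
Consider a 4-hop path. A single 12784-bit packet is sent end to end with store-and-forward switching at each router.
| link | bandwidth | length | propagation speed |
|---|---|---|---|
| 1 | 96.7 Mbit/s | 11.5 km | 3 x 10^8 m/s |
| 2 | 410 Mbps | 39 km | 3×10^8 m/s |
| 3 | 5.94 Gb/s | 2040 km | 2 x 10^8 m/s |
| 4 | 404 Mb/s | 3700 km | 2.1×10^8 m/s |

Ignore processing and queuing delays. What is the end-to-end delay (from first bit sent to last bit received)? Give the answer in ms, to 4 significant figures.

Transmission delays (L/R per hop): 0.132203, 0.0311805, 0.00215219, 0.0316436 ms; sum = 0.197179 ms.
Propagation delays (d/s per hop): 0.0383333, 0.13, 10.2, 17.619 ms; sum = 27.9874 ms.
End-to-end = 28.18 ms.

28.18 ms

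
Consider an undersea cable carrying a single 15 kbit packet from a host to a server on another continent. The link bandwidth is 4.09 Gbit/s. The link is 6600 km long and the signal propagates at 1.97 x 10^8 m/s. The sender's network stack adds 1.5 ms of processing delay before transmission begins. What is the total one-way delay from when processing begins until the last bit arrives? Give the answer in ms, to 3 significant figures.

L = 15000 bits.
Transmission delay = L/R = 15000 / 4090000000 = 0.00366748 ms.
Propagation delay = d/s = 6600000 m / 197000000 m/s = 33.5025 ms.
Plus processing delay 1.5 ms = 1.5 ms.
Total = 35.0 ms.

35.0 ms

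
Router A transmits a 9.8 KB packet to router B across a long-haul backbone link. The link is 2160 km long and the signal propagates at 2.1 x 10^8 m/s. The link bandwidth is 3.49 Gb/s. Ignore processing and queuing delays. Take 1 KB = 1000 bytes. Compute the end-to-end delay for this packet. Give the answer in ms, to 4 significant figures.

L = 78400 bits.
Transmission delay = L/R = 78400 / 3490000000 = 0.0224642 ms.
Propagation delay = d/s = 2160000 m / 210000000 m/s = 10.2857 ms.
Total = 10.31 ms.

10.31 ms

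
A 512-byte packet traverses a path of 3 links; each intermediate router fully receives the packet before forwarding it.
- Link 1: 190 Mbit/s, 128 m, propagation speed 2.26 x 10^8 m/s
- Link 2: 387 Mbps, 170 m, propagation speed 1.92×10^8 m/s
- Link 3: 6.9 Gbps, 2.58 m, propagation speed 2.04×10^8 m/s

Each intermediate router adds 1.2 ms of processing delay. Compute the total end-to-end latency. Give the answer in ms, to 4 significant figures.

L = 512 × 8 = 4096 bits.
Transmission delays (L/R per hop): 0.0215579, 0.010584, 0.000593623 ms; sum = 0.0327355 ms.
Propagation delays (d/s per hop): 0.000566372, 0.000885417, 1.26471e-05 ms; sum = 0.00146444 ms.
Processing at 2 router(s): 2 × 1.2 ms = 2.4 ms.
End-to-end = 2.434 ms.

2.434 ms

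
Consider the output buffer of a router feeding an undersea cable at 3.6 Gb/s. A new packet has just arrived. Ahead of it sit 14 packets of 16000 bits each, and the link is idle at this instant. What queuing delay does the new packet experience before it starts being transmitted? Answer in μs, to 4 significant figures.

Each queued packet: L/R = 16000/3600000000 = 4.44444 μs.
14 queued → 62.2222 μs.
Queuing delay = 62.22 μs.

62.22 μs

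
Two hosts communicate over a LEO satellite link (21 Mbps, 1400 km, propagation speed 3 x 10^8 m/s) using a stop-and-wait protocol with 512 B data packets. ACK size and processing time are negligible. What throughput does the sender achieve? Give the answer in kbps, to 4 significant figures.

429.9 kbps

t_tx = L/R = 4096/21000000 = 0.000195048 s.
t_prop = 1400000/300000000 = 0.00466667 s; RTT = 0.00933333 s.
Cycle = t_tx + RTT = 0.00952838 s.
Throughput = L / cycle = 4096 / 0.00952838 = 429.9 kbps.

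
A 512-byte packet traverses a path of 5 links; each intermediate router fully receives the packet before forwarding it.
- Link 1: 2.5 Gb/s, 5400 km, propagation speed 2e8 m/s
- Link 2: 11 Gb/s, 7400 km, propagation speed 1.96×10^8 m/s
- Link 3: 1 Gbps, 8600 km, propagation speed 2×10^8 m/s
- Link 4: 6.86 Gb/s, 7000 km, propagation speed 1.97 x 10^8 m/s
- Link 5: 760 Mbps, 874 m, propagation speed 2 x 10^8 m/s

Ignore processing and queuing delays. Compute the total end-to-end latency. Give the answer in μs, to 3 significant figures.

L = 512 × 8 = 4096 bits.
Transmission delays (L/R per hop): 1.6384, 0.372364, 4.096, 0.597085, 5.38947 μs; sum = 12.0933 μs.
Propagation delays (d/s per hop): 27000, 37755.1, 43000, 35533, 4.37 μs; sum = 143292 μs.
End-to-end = 143000 μs.

143000 μs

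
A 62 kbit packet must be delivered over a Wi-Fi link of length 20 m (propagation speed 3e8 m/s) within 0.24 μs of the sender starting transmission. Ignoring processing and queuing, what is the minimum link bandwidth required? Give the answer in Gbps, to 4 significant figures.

Propagation delay = 20 / 300000000 = 0.0666667 μs.
Transmission budget = 0.24 − 0.0666667 = 0.173333 μs.
R ≥ L / t_tx = 62000 bits / 1.73333e-07 s = 357.7 Gbps.

357.7 Gbps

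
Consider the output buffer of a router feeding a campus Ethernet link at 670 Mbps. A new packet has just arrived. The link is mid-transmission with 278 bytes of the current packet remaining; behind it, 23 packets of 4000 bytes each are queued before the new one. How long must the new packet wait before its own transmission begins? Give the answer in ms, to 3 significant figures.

1.10 ms

Each queued packet: L/R = 32000/670000000 = 0.0477612 ms.
23 queued → 1.09851 ms.
Plus remaining 2224 bits of current packet: 0.0033194 ms.
Queuing delay = 1.10 ms.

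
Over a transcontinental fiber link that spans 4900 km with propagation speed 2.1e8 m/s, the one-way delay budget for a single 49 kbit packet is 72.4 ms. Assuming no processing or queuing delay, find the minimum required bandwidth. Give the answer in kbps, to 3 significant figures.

999 kbps

Propagation delay = 4900000 / 210000000 = 23.3333 ms.
Transmission budget = 72.4 − 23.3333 = 49.0667 ms.
R ≥ L / t_tx = 49000 bits / 0.0490667 s = 999 kbps.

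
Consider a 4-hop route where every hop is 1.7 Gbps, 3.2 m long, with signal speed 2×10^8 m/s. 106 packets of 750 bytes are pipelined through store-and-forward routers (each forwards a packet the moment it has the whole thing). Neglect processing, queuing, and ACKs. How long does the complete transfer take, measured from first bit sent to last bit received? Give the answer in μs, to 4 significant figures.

384.8 μs

Per-hop transmission t_tx = L/R = 6000/1700000000 = 3.52941 μs.
Per-hop propagation t_prop = 3.2/200000000 = 0.016 μs.
Pipeline fill: first packet needs 4·t_tx to clear all hops; remaining 105 packets each add one t_tx.
Total = (4+106-1)·t_tx + 4·t_prop = 109·3.52941 + 4·0.016 = 384.8 μs.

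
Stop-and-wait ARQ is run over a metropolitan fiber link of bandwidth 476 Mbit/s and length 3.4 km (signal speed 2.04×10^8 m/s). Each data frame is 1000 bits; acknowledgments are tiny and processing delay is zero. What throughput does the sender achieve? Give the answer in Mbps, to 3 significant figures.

28.2 Mbps

t_tx = L/R = 1000/476000000 = 2.10084e-06 s.
t_prop = 3400/204000000 = 1.66667e-05 s; RTT = 3.33333e-05 s.
Cycle = t_tx + RTT = 3.54342e-05 s.
Throughput = L / cycle = 1000 / 3.54342e-05 = 28.2 Mbps.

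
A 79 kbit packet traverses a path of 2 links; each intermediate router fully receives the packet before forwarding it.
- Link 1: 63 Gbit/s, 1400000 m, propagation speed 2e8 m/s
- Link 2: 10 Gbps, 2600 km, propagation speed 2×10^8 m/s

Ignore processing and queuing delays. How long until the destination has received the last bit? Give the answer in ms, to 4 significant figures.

L = 79000 bits.
Transmission delays (L/R per hop): 0.00125397, 0.0079 ms; sum = 0.00915397 ms.
Propagation delays (d/s per hop): 7, 13 ms; sum = 20 ms.
End-to-end = 20.01 ms.

20.01 ms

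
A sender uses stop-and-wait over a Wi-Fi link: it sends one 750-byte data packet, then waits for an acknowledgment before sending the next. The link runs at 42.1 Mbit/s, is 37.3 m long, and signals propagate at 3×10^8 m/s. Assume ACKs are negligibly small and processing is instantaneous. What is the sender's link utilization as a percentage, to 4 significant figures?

99.83 %

t_tx = L/R = 6000/42100000 = 0.000142518 s.
t_prop = 37.3/300000000 = 1.24333e-07 s; RTT = 2.48667e-07 s.
Cycle = t_tx + RTT = 0.000142766 s.
Utilization = t_tx / cycle = 0.000142518/0.000142766 = 99.83 %.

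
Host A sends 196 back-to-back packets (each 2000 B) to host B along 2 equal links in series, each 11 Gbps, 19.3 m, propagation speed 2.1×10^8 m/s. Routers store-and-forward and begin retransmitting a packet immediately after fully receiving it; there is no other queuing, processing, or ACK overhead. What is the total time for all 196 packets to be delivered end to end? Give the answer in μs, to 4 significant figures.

Per-hop transmission t_tx = L/R = 16000/11000000000 = 1.45455 μs.
Per-hop propagation t_prop = 19.3/210000000 = 0.0919048 μs.
Pipeline fill: first packet needs 2·t_tx to clear all hops; remaining 195 packets each add one t_tx.
Total = (2+196-1)·t_tx + 2·t_prop = 197·1.45455 + 2·0.0919048 = 286.7 μs.

286.7 μs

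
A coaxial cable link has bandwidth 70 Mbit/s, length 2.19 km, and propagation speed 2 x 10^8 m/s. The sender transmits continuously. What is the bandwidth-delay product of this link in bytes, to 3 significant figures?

95.8 bytes

Propagation delay = 2190 / 200000000 = 1.095e-05 s.
BDP = R × t_prop = 70000000 × 1.095e-05 = 766.5 bits.
In bytes: 766.5/8 = 95.8 bytes.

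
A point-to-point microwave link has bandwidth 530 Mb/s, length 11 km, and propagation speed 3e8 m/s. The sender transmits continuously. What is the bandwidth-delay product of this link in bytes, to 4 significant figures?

2429 bytes

Propagation delay = 11000 / 300000000 = 3.66667e-05 s.
BDP = R × t_prop = 530000000 × 3.66667e-05 = 19433.3 bits.
In bytes: 19433.3/8 = 2429 bytes.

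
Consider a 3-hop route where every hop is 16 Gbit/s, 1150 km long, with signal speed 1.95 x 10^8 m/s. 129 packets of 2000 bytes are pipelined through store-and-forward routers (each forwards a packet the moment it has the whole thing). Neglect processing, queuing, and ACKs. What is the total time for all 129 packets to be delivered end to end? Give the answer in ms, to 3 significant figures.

17.8 ms

Per-hop transmission t_tx = L/R = 16000/16000000000 = 0.001 ms.
Per-hop propagation t_prop = 1150000/195000000 = 5.89744 ms.
Pipeline fill: first packet needs 3·t_tx to clear all hops; remaining 128 packets each add one t_tx.
Total = (3+129-1)·t_tx + 3·t_prop = 131·0.001 + 3·5.89744 = 17.8 ms.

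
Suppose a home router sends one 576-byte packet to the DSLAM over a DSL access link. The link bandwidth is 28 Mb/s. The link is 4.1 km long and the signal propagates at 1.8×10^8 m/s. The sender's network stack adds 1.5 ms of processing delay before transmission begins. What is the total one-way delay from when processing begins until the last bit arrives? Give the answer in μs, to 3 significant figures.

1690 μs

L = 576 × 8 = 4608 bits.
Transmission delay = L/R = 4608 / 28000000 = 164.571 μs.
Propagation delay = d/s = 4100 m / 180000000 m/s = 22.7778 μs.
Plus processing delay 1.5 ms = 1500 μs.
Total = 1690 μs.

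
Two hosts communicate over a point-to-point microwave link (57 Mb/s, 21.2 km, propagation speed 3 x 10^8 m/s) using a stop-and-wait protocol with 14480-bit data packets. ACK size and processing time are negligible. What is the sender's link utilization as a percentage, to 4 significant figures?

64.25 %

t_tx = L/R = 14480/57000000 = 0.000254035 s.
t_prop = 21200/300000000 = 7.06667e-05 s; RTT = 0.000141333 s.
Cycle = t_tx + RTT = 0.000395368 s.
Utilization = t_tx / cycle = 0.000254035/0.000395368 = 64.25 %.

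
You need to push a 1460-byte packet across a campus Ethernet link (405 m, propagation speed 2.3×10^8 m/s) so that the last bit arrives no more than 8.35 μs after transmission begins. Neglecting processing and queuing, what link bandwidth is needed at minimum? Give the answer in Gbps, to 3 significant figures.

1.77 Gbps

L = 11680 bits.
Propagation delay = 405 / 2.3e+08 = 1.76087 μs.
Transmission budget = 8.35 − 1.76087 = 6.58913 μs.
R ≥ L / t_tx = 11680 bits / 6.58913e-06 s = 1.77 Gbps.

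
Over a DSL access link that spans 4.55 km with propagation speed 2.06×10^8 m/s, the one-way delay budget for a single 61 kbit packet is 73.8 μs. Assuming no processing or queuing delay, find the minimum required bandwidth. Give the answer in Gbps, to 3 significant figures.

1.18 Gbps

Propagation delay = 4550 / 206000000 = 22.0874 μs.
Transmission budget = 73.8 − 22.0874 = 51.7126 μs.
R ≥ L / t_tx = 61000 bits / 5.17126e-05 s = 1.18 Gbps.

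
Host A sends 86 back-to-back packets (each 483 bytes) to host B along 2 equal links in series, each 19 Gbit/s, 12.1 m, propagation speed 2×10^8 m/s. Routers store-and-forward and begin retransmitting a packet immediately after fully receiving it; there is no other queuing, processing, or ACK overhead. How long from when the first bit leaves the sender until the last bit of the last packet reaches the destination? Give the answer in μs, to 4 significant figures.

Per-hop transmission t_tx = L/R = 3864/19000000000 = 0.203368 μs.
Per-hop propagation t_prop = 12.1/200000000 = 0.0605 μs.
Pipeline fill: first packet needs 2·t_tx to clear all hops; remaining 85 packets each add one t_tx.
Total = (2+86-1)·t_tx + 2·t_prop = 87·0.203368 + 2·0.0605 = 17.81 μs.

17.81 μs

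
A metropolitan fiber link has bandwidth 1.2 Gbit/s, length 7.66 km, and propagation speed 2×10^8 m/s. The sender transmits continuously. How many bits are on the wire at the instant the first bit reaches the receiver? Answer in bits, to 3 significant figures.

Propagation delay = 7660 / 200000000 = 3.83e-05 s.
BDP = R × t_prop = 1200000000 × 3.83e-05 = 45960 bits.

46000 bits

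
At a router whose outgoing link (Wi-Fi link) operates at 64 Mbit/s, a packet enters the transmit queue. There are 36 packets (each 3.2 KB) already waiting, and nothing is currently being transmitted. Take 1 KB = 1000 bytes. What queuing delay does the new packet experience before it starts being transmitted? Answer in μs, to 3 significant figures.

14400 μs

Each queued packet: L/R = 25600/64000000 = 400 μs.
36 queued → 14400 μs.
Queuing delay = 14400 μs.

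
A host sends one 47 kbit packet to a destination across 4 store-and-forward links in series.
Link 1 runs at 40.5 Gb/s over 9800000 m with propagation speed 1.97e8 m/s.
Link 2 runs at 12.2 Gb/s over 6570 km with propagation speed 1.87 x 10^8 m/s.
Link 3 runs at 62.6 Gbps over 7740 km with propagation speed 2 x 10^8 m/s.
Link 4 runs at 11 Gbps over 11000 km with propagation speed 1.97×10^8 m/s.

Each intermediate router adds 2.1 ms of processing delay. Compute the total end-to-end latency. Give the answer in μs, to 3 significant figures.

L = 47000 bits.
Transmission delays (L/R per hop): 1.16049, 3.85246, 0.750799, 4.27273 μs; sum = 10.0365 μs.
Propagation delays (d/s per hop): 49746.2, 35133.7, 38700, 55837.6 μs; sum = 179417 μs.
Processing at 3 router(s): 3 × 2.1 ms = 6300 μs.
End-to-end = 186000 μs.

186000 μs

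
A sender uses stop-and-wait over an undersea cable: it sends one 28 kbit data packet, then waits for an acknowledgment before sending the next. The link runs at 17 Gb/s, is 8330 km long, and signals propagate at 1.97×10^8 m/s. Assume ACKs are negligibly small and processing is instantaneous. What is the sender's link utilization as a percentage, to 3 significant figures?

0.00195 %

t_tx = L/R = 28000/17000000000 = 1.64706e-06 s.
t_prop = 8330000/197000000 = 0.0422843 s; RTT = 0.0845685 s.
Cycle = t_tx + RTT = 0.0845702 s.
Utilization = t_tx / cycle = 1.64706e-06/0.0845702 = 0.00195 %.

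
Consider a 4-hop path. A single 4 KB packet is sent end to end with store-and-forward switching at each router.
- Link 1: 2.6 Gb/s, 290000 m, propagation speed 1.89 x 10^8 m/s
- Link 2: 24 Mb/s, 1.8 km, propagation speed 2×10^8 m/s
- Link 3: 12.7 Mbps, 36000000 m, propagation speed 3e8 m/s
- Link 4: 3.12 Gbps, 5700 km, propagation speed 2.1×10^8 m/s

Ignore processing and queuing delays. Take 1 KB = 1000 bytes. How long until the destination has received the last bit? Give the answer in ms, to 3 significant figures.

L = 32000 bits.
Transmission delays (L/R per hop): 0.0123077, 1.33333, 2.51969, 0.0102564 ms; sum = 3.87558 ms.
Propagation delays (d/s per hop): 1.53439, 0.009, 120, 27.1429 ms; sum = 148.686 ms.
End-to-end = 153 ms.

153 ms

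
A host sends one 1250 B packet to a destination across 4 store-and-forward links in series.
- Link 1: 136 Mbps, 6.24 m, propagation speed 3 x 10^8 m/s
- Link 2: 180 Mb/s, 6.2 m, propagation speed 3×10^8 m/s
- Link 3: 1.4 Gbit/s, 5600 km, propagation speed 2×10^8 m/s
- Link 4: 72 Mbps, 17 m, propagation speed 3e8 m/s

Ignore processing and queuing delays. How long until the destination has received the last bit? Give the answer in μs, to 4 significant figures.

28280 μs

L = 1250 × 8 = 10000 bits.
Transmission delays (L/R per hop): 73.5294, 55.5556, 7.14286, 138.889 μs; sum = 275.117 μs.
Propagation delays (d/s per hop): 0.0208, 0.0206667, 28000, 0.0566667 μs; sum = 28000.1 μs.
End-to-end = 28280 μs.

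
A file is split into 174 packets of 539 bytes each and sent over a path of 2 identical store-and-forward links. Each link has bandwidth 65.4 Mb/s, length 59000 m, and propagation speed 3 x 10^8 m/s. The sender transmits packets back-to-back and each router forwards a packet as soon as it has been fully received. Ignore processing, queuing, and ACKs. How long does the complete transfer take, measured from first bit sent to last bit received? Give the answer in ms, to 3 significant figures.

Per-hop transmission t_tx = L/R = 4312/6.54e+07 = 0.0659327 ms.
Per-hop propagation t_prop = 59000/300000000 = 0.196667 ms.
Pipeline fill: first packet needs 2·t_tx to clear all hops; remaining 173 packets each add one t_tx.
Total = (2+174-1)·t_tx + 2·t_prop = 175·0.0659327 + 2·0.196667 = 11.9 ms.

11.9 ms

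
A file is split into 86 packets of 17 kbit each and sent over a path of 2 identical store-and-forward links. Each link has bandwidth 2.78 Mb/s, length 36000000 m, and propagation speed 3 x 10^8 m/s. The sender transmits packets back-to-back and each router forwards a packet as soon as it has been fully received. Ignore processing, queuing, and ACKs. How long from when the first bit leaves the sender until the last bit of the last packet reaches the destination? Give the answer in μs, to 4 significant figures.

Per-hop transmission t_tx = L/R = 17000/2780000 = 6115.11 μs.
Per-hop propagation t_prop = 36000000/300000000 = 120000 μs.
Pipeline fill: first packet needs 2·t_tx to clear all hops; remaining 85 packets each add one t_tx.
Total = (2+86-1)·t_tx + 2·t_prop = 87·6115.11 + 2·120000 = 772000 μs.

772000 μs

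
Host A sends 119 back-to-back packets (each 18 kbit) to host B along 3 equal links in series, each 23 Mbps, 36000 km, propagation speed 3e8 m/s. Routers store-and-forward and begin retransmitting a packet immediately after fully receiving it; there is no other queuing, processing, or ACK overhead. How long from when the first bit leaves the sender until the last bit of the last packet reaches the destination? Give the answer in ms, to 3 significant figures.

455 ms

Per-hop transmission t_tx = L/R = 18000/23000000 = 0.782609 ms.
Per-hop propagation t_prop = 36000000/300000000 = 120 ms.
Pipeline fill: first packet needs 3·t_tx to clear all hops; remaining 118 packets each add one t_tx.
Total = (3+119-1)·t_tx + 3·t_prop = 121·0.782609 + 3·120 = 455 ms.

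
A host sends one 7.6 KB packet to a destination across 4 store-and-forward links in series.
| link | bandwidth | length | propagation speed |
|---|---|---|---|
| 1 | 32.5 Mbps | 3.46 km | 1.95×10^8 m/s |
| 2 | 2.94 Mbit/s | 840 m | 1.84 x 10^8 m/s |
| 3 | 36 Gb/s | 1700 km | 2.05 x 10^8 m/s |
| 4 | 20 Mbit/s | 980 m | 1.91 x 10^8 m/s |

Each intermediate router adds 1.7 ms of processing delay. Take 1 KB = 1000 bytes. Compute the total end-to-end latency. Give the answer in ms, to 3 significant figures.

39.0 ms

L = 60800 bits.
Transmission delays (L/R per hop): 1.87077, 20.6803, 0.00168889, 3.04 ms; sum = 25.5927 ms.
Propagation delays (d/s per hop): 0.0177436, 0.00456522, 8.29268, 0.00513089 ms; sum = 8.32012 ms.
Processing at 3 router(s): 3 × 1.7 ms = 5.1 ms.
End-to-end = 39.0 ms.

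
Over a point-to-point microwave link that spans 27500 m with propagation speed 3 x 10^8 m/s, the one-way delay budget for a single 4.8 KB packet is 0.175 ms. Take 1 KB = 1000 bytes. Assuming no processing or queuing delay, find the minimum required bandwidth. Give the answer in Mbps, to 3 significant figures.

L = 38400 bits.
Propagation delay = 27500 / 300000000 = 0.0916667 ms.
Transmission budget = 0.175 − 0.0916667 = 0.0833333 ms.
R ≥ L / t_tx = 38400 bits / 8.33333e-05 s = 461 Mbps.

461 Mbps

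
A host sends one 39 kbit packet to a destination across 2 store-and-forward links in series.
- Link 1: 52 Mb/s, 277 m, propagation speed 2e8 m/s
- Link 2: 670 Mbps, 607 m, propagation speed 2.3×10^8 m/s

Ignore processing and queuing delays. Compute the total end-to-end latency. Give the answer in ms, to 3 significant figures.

L = 39000 bits.
Transmission delays (L/R per hop): 0.75, 0.058209 ms; sum = 0.808209 ms.
Propagation delays (d/s per hop): 0.001385, 0.00263913 ms; sum = 0.00402413 ms.
End-to-end = 0.812 ms.

0.812 ms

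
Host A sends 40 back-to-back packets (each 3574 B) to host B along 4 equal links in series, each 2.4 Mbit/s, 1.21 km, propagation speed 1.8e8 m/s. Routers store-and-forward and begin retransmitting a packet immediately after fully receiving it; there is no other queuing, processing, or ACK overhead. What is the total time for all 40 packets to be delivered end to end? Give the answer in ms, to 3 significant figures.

Per-hop transmission t_tx = L/R = 28592/2400000 = 11.9133 ms.
Per-hop propagation t_prop = 1210/180000000 = 0.00672222 ms.
Pipeline fill: first packet needs 4·t_tx to clear all hops; remaining 39 packets each add one t_tx.
Total = (4+40-1)·t_tx + 4·t_prop = 43·11.9133 + 4·0.00672222 = 512 ms.

512 ms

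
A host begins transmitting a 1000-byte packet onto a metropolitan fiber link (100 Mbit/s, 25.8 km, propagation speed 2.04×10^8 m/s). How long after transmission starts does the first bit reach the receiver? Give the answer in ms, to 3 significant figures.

0.126 ms

First bit experiences only propagation delay: d/s = 25800/204000000 = 0.126 ms.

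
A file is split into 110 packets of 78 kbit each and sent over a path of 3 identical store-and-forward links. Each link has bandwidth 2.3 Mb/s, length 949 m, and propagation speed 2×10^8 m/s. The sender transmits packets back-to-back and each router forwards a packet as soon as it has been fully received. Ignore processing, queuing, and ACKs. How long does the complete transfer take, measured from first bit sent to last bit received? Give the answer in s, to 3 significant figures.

3.80 s

Per-hop transmission t_tx = L/R = 78000/2300000 = 0.033913 s.
Per-hop propagation t_prop = 949/200000000 = 4.745e-06 s.
Pipeline fill: first packet needs 3·t_tx to clear all hops; remaining 109 packets each add one t_tx.
Total = (3+110-1)·t_tx + 3·t_prop = 112·0.033913 + 3·4.745e-06 = 3.80 s.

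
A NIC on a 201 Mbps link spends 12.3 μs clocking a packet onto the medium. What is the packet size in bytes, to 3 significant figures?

309 bytes

L = R × t_tx = 201000000 b/s × 1.23e-05 s = 2472.3 bits.
In bytes: 2472.3 / 8 = 309 bytes.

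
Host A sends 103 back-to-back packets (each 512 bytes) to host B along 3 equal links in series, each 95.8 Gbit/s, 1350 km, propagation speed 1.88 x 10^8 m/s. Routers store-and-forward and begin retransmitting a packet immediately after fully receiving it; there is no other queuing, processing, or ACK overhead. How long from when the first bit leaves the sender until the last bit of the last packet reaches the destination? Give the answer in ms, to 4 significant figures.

Per-hop transmission t_tx = L/R = 4096/95800000000 = 4.27557e-05 ms.
Per-hop propagation t_prop = 1350000/188000000 = 7.18085 ms.
Pipeline fill: first packet needs 3·t_tx to clear all hops; remaining 102 packets each add one t_tx.
Total = (3+103-1)·t_tx + 3·t_prop = 105·4.27557e-05 + 3·7.18085 = 21.55 ms.

21.55 ms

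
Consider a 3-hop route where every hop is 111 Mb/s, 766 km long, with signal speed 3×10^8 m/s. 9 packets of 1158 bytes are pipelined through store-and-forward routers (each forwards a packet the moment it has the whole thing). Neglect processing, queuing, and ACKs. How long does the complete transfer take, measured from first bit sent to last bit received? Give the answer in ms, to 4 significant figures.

Per-hop transmission t_tx = L/R = 9264/111000000 = 0.0834595 ms.
Per-hop propagation t_prop = 766000/300000000 = 2.55333 ms.
Pipeline fill: first packet needs 3·t_tx to clear all hops; remaining 8 packets each add one t_tx.
Total = (3+9-1)·t_tx + 3·t_prop = 11·0.0834595 + 3·2.55333 = 8.578 ms.

8.578 ms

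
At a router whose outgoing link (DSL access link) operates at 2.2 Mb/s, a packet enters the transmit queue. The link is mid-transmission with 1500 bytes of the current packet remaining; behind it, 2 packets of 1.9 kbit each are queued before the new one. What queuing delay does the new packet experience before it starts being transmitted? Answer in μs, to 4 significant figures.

7182 μs

Each queued packet: L/R = 1900/2200000 = 863.636 μs.
2 queued → 1727.27 μs.
Plus remaining 12000 bits of current packet: 5454.55 μs.
Queuing delay = 7182 μs.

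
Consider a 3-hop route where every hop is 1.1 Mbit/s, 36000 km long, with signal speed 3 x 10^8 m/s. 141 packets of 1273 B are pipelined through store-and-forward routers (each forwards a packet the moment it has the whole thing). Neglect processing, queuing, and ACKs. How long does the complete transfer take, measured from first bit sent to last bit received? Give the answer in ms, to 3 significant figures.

1680 ms

Per-hop transmission t_tx = L/R = 10184/1100000 = 9.25818 ms.
Per-hop propagation t_prop = 36000000/300000000 = 120 ms.
Pipeline fill: first packet needs 3·t_tx to clear all hops; remaining 140 packets each add one t_tx.
Total = (3+141-1)·t_tx + 3·t_prop = 143·9.25818 + 3·120 = 1680 ms.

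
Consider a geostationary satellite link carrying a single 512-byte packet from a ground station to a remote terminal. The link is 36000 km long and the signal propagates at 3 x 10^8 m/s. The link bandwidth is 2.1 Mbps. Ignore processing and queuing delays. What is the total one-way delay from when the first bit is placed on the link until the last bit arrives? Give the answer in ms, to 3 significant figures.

L = 512 × 8 = 4096 bits.
Transmission delay = L/R = 4096 / 2100000 = 1.95048 ms.
Propagation delay = d/s = 36000000 m / 300000000 m/s = 120 ms.
Total = 122 ms.

122 ms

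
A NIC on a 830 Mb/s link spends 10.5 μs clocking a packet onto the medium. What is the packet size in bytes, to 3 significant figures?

1090 bytes

L = R × t_tx = 830000000 b/s × 1.05e-05 s = 8715 bits.
In bytes: 8715 / 8 = 1090 bytes.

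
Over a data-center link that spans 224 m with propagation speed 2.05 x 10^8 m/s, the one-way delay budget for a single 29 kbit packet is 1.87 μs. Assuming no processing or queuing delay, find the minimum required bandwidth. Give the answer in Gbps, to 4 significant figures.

Propagation delay = 224 / 2.05e+08 = 1.09268 μs.
Transmission budget = 1.87 − 1.09268 = 0.777317 μs.
R ≥ L / t_tx = 29000 bits / 7.77317e-07 s = 37.31 Gbps.

37.31 Gbps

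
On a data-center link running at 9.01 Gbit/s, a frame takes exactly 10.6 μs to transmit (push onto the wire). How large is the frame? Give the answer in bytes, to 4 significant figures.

11940 bytes

L = R × t_tx = 9010000000 b/s × 1.06e-05 s = 95506 bits.
In bytes: 95506 / 8 = 11940 bytes.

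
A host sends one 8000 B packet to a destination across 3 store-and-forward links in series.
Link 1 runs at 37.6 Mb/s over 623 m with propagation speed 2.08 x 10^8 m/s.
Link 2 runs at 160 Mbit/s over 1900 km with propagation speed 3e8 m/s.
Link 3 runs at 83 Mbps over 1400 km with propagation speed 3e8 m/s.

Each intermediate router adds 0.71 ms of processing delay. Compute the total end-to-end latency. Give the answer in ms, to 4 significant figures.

15.30 ms

L = 8000 × 8 = 64000 bits.
Transmission delays (L/R per hop): 1.70213, 0.4, 0.771084 ms; sum = 2.87321 ms.
Propagation delays (d/s per hop): 0.00299519, 6.33333, 4.66667 ms; sum = 11.003 ms.
Processing at 2 router(s): 2 × 0.71 ms = 1.42 ms.
End-to-end = 15.30 ms.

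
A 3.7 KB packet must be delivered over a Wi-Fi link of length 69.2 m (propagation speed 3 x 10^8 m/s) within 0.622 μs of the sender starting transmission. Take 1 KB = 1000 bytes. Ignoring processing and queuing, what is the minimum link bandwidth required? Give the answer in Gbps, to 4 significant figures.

75.64 Gbps

L = 29600 bits.
Propagation delay = 69.2 / 300000000 = 0.230667 μs.
Transmission budget = 0.622 − 0.230667 = 0.391333 μs.
R ≥ L / t_tx = 29600 bits / 3.91333e-07 s = 75.64 Gbps.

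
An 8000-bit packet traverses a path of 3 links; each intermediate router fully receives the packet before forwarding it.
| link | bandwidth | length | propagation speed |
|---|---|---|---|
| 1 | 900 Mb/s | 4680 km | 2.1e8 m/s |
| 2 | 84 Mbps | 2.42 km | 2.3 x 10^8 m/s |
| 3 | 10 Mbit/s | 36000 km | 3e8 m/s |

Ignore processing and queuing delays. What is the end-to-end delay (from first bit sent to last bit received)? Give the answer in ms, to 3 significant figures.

Transmission delays (L/R per hop): 0.00888889, 0.0952381, 0.8 ms; sum = 0.904127 ms.
Propagation delays (d/s per hop): 22.2857, 0.0105217, 120 ms; sum = 142.296 ms.
End-to-end = 143 ms.

143 ms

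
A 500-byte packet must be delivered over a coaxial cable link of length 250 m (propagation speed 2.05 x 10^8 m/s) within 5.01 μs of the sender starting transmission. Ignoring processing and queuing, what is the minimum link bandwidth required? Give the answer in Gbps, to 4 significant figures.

1.055 Gbps

L = 4000 bits.
Propagation delay = 250 / 2.05e+08 = 1.21951 μs.
Transmission budget = 5.01 − 1.21951 = 3.79049 μs.
R ≥ L / t_tx = 4000 bits / 3.79049e-06 s = 1.055 Gbps.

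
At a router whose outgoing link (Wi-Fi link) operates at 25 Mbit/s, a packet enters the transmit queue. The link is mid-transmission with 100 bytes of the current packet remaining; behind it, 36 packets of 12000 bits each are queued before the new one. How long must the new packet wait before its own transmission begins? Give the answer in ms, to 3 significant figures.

17.3 ms

Each queued packet: L/R = 12000/25000000 = 0.48 ms.
36 queued → 17.28 ms.
Plus remaining 800 bits of current packet: 0.032 ms.
Queuing delay = 17.3 ms.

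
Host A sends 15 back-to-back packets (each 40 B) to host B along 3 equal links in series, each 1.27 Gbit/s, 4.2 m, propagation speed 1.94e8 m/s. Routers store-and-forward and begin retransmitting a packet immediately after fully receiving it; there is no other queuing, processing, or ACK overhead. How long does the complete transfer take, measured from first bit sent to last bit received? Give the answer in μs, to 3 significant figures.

4.35 μs

Per-hop transmission t_tx = L/R = 320/1270000000 = 0.251969 μs.
Per-hop propagation t_prop = 4.2/194000000 = 0.0216495 μs.
Pipeline fill: first packet needs 3·t_tx to clear all hops; remaining 14 packets each add one t_tx.
Total = (3+15-1)·t_tx + 3·t_prop = 17·0.251969 + 3·0.0216495 = 4.35 μs.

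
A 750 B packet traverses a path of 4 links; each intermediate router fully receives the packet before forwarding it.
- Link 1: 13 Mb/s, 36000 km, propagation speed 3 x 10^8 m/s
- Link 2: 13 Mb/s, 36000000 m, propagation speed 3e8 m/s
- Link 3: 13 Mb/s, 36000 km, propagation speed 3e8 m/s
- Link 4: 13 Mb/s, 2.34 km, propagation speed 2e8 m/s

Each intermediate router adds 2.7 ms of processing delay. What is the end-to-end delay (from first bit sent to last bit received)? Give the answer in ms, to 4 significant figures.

370.0 ms

L = 750 × 8 = 6000 bits.
Transmission delay per hop = L/R = 6000/13000000 = 0.461538 ms; 4 hops → 1.84615 ms.
Propagation delays (d/s per hop): 120, 120, 120, 0.0117 ms; sum = 360.012 ms.
Processing at 3 router(s): 3 × 2.7 ms = 8.1 ms.
End-to-end = 370.0 ms.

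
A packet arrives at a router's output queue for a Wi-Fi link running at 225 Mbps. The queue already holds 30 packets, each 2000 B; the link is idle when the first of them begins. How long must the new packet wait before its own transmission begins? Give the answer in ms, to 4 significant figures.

2.133 ms

Each queued packet: L/R = 16000/225000000 = 0.0711111 ms.
30 queued → 2.13333 ms.
Queuing delay = 2.133 ms.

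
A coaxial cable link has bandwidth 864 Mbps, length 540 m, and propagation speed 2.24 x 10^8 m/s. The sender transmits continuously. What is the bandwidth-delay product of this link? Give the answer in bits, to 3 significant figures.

2080 bits

Propagation delay = 540 / 2.24e+08 = 2.41071e-06 s.
BDP = R × t_prop = 864000000 × 2.41071e-06 = 2082.86 bits.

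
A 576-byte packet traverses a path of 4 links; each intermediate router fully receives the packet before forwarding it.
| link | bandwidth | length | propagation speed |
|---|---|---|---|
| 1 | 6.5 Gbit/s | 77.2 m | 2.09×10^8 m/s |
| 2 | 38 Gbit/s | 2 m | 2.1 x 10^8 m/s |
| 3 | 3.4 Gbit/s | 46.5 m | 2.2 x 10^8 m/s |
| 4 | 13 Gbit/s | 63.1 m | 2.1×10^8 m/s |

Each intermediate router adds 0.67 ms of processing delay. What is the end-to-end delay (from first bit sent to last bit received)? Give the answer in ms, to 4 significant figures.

L = 576 × 8 = 4608 bits.
Transmission delays (L/R per hop): 0.000708923, 0.000121263, 0.00135529, 0.000354462 ms; sum = 0.00253994 ms.
Propagation delays (d/s per hop): 0.000369378, 9.52381e-06, 0.000211364, 0.000300476 ms; sum = 0.000890742 ms.
Processing at 3 router(s): 3 × 0.67 ms = 2.01 ms.
End-to-end = 2.013 ms.

2.013 ms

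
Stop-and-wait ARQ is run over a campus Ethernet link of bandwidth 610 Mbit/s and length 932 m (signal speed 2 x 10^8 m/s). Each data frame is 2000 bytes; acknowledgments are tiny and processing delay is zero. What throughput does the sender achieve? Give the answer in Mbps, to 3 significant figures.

t_tx = L/R = 16000/610000000 = 2.62295e-05 s.
t_prop = 932/200000000 = 4.66e-06 s; RTT = 9.32e-06 s.
Cycle = t_tx + RTT = 3.55495e-05 s.
Throughput = L / cycle = 16000 / 3.55495e-05 = 450 Mbps.

450 Mbps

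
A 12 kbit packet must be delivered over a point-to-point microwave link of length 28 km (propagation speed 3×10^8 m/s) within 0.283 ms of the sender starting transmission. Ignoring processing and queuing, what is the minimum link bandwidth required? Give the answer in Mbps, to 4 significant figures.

63.27 Mbps

Propagation delay = 28000 / 300000000 = 0.0933333 ms.
Transmission budget = 0.283 − 0.0933333 = 0.189667 ms.
R ≥ L / t_tx = 12000 bits / 0.000189667 s = 63.27 Mbps.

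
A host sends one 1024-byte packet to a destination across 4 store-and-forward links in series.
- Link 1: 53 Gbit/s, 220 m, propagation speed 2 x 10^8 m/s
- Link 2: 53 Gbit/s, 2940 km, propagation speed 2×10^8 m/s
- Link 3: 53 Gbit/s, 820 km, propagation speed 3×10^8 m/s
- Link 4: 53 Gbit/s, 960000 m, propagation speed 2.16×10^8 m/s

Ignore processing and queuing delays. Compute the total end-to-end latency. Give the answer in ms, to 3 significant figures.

21.9 ms

L = 1024 × 8 = 8192 bits.
Transmission delay per hop = L/R = 8192/53000000000 = 0.000154566 ms; 4 hops → 0.000618264 ms.
Propagation delays (d/s per hop): 0.0011, 14.7, 2.73333, 4.44444 ms; sum = 21.8789 ms.
End-to-end = 21.9 ms.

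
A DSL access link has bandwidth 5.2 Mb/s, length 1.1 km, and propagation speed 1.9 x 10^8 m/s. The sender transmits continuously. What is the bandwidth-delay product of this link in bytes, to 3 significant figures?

Propagation delay = 1100 / 190000000 = 5.78947e-06 s.
BDP = R × t_prop = 5200000 × 5.78947e-06 = 30.1053 bits.
In bytes: 30.1053/8 = 3.76 bytes.

3.76 bytes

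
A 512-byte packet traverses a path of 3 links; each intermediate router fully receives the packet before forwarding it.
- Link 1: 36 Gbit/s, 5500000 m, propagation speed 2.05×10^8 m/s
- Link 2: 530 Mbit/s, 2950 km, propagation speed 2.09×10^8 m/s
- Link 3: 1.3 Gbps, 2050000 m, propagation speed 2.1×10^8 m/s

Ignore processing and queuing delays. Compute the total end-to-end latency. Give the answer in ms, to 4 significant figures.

L = 512 × 8 = 4096 bits.
Transmission delays (L/R per hop): 0.000113778, 0.0077283, 0.00315077 ms; sum = 0.0109928 ms.
Propagation delays (d/s per hop): 26.8293, 14.1148, 9.7619 ms; sum = 50.706 ms.
End-to-end = 50.72 ms.

50.72 ms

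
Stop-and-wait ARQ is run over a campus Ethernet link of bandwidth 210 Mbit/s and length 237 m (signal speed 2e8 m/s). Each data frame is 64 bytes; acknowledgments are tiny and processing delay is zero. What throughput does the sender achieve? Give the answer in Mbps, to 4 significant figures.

t_tx = L/R = 512/210000000 = 2.4381e-06 s.
t_prop = 237/200000000 = 1.185e-06 s; RTT = 2.37e-06 s.
Cycle = t_tx + RTT = 4.8081e-06 s.
Throughput = L / cycle = 512 / 4.8081e-06 = 106.5 Mbps.

106.5 Mbps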